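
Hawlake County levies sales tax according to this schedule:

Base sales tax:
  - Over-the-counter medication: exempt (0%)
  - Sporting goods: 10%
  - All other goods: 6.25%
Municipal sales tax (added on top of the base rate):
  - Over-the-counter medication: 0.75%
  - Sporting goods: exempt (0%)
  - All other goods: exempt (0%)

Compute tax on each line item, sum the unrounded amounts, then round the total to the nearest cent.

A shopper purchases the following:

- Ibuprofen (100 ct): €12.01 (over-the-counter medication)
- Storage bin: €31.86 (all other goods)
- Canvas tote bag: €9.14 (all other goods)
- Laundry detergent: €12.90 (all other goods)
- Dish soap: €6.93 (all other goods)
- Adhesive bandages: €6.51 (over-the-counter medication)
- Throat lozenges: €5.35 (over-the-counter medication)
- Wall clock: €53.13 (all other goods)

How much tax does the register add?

Ibuprofen (100 ct) €12.01: over-the-counter medication → 0% + 0.75% municipal = 0.75% → €0.090075
Storage bin €31.86: all other goods → 6.25% + 0% municipal = 6.25% → €1.99125
Canvas tote bag €9.14: all other goods → 6.25% + 0% municipal = 6.25% → €0.57125
Laundry detergent €12.90: all other goods → 6.25% + 0% municipal = 6.25% → €0.80625
Dish soap €6.93: all other goods → 6.25% + 0% municipal = 6.25% → €0.433125
Adhesive bandages €6.51: over-the-counter medication → 0% + 0.75% municipal = 0.75% → €0.048825
Throat lozenges €5.35: over-the-counter medication → 0% + 0.75% municipal = 0.75% → €0.040125
Wall clock €53.13: all other goods → 6.25% + 0% municipal = 6.25% → €3.320625
Unrounded tax sum = €7.301525 → €7.30

€7.30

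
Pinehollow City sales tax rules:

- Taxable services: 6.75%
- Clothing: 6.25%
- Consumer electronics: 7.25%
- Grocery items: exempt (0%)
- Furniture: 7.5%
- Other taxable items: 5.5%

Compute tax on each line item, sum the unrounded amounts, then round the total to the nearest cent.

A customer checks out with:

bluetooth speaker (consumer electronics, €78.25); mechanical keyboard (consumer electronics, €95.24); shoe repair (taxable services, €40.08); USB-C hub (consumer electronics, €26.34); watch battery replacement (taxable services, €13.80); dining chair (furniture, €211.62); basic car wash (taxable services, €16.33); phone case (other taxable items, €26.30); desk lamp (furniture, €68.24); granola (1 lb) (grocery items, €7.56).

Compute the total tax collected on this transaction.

Bluetooth speaker €78.25: consumer electronics → 7.25% → €5.673125
Mechanical keyboard €95.24: consumer electronics → 7.25% → €6.9049
Shoe repair €40.08: taxable services → 6.75% → €2.7054
USB-C hub €26.34: consumer electronics → 7.25% → €1.90965
Watch battery replacement €13.80: taxable services → 6.75% → €0.9315
Dining chair €211.62: furniture → 7.5% → €15.8715
Basic car wash €16.33: taxable services → 6.75% → €1.102275
Phone case €26.30: other taxable items → 5.5% → €1.4465
Desk lamp €68.24: furniture → 7.5% → €5.118
Granola (1 lb) €7.56: grocery items → 0% → €0.00
Unrounded tax sum = €41.66285 → €41.66

€41.66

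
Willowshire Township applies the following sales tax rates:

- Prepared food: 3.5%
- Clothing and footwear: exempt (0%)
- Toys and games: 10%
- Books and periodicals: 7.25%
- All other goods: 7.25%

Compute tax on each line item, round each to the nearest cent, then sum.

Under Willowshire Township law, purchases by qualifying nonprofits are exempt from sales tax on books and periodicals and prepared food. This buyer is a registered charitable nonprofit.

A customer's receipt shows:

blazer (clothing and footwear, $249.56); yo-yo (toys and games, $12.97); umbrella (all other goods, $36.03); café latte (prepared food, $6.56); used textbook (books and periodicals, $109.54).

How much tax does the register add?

Blazer $249.56: clothing and footwear → 0% → $0.00
Yo-yo $12.97: toys and games → 10% → $1.30
Umbrella $36.03: all other goods → 7.25% → $2.61
Café latte $6.56: prepared food, buyer-exempt → 0% → $0.00
Used textbook $109.54: books and periodicals, buyer-exempt → 0% → $0.00
Total tax = $1.30 + $2.61 = $3.91

$3.91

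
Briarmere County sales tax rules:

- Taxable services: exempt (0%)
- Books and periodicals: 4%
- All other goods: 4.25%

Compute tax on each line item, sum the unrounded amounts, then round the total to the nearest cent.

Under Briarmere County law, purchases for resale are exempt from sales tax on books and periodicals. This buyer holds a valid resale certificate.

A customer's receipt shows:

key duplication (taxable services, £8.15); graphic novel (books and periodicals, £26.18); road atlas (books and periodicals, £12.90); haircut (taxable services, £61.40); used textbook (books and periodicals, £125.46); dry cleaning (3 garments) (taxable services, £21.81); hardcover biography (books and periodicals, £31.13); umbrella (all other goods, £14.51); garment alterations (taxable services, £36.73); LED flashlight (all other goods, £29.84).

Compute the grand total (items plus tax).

£369.99

Key duplication £8.15: taxable services → 0% → £0.00
Graphic novel £26.18: books and periodicals, buyer-exempt → 0% → £0.00
Road atlas £12.90: books and periodicals, buyer-exempt → 0% → £0.00
Haircut £61.40: taxable services → 0% → £0.00
Used textbook £125.46: books and periodicals, buyer-exempt → 0% → £0.00
Dry cleaning (3 garments) £21.81: taxable services → 0% → £0.00
Hardcover biography £31.13: books and periodicals, buyer-exempt → 0% → £0.00
Umbrella £14.51: all other goods → 4.25% → £0.616675
Garment alterations £36.73: taxable services → 0% → £0.00
LED flashlight £29.84: all other goods → 4.25% → £1.2682
Subtotal = £368.11; unrounded tax = £1.884875 → £1.88; total due = £369.99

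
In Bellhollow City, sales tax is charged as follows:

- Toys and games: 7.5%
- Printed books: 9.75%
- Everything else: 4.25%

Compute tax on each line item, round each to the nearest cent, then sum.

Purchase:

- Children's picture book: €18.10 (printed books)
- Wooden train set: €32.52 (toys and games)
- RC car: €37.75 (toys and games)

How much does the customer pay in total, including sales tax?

Children's picture book €18.10: printed books → 9.75% → €1.76
Wooden train set €32.52: toys and games → 7.5% → €2.44
RC car €37.75: toys and games → 7.5% → €2.83
Subtotal = €88.37; tax = €7.03; total due = €95.40

€95.40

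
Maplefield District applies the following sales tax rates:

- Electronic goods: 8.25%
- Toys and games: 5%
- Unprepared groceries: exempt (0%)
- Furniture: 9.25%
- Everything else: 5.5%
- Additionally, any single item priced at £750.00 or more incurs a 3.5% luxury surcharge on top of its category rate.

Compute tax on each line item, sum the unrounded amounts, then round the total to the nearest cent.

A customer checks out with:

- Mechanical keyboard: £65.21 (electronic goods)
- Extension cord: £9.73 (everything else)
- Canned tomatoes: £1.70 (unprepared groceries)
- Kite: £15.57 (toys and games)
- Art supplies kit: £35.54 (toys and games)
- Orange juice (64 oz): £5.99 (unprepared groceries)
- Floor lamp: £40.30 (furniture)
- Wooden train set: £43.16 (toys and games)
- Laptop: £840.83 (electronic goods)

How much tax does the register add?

Mechanical keyboard £65.21: electronic goods → 8.25% → £5.379825
Extension cord £9.73: everything else → 5.5% → £0.53515
Canned tomatoes £1.70: unprepared groceries → 0% → £0.00
Kite £15.57: toys and games → 5% → £0.7785
Art supplies kit £35.54: toys and games → 5% → £1.777
Orange juice (64 oz) £5.99: unprepared groceries → 0% → £0.00
Floor lamp £40.30: furniture → 9.25% → £3.72775
Wooden train set £43.16: toys and games → 5% → £2.158
Laptop £840.83: electronic goods → 8.25% + 3.5% surcharge = 11.75% → £98.797525
Unrounded tax sum = £113.15375 → £113.15

£113.15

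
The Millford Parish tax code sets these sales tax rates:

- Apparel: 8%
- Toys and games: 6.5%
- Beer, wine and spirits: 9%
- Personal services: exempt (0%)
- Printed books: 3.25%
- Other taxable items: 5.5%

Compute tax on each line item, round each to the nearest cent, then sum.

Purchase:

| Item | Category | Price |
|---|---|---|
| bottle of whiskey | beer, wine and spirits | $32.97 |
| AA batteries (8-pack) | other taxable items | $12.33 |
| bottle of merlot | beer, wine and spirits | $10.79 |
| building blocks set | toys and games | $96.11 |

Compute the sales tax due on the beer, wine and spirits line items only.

$3.94

Bottle of whiskey $32.97: beer, wine and spirits → 9% → $2.97
Bottle of merlot $10.79: beer, wine and spirits → 9% → $0.97
Tax on beer, wine and spirits = $2.97 + $0.97 = $3.94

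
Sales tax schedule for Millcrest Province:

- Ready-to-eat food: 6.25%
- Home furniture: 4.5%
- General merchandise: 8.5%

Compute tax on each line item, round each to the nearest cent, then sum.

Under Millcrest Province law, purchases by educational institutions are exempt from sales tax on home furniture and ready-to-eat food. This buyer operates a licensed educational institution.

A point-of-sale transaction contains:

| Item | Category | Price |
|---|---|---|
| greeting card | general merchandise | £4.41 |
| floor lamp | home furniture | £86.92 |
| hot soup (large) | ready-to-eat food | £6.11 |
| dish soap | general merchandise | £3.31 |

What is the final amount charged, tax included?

Greeting card £4.41: general merchandise → 8.5% → £0.37
Floor lamp £86.92: home furniture, buyer-exempt → 0% → £0.00
Hot soup (large) £6.11: ready-to-eat food, buyer-exempt → 0% → £0.00
Dish soap £3.31: general merchandise → 8.5% → £0.28
Subtotal = £100.75; tax = £0.65; total due = £101.40

£101.40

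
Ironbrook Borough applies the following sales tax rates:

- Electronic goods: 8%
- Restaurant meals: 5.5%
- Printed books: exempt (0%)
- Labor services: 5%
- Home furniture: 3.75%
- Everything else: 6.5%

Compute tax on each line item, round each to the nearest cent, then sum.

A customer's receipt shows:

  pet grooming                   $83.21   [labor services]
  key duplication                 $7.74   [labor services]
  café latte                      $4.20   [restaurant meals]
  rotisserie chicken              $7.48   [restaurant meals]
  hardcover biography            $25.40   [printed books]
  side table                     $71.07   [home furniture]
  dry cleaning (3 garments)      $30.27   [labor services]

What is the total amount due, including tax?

Pet grooming $83.21: labor services → 5% → $4.16
Key duplication $7.74: labor services → 5% → $0.39
Café latte $4.20: restaurant meals → 5.5% → $0.23
Rotisserie chicken $7.48: restaurant meals → 5.5% → $0.41
Hardcover biography $25.40: printed books → 0% → $0.00
Side table $71.07: home furniture → 3.75% → $2.67
Dry cleaning (3 garments) $30.27: labor services → 5% → $1.51
Subtotal = $229.37; tax = $9.37; total due = $238.74

$238.74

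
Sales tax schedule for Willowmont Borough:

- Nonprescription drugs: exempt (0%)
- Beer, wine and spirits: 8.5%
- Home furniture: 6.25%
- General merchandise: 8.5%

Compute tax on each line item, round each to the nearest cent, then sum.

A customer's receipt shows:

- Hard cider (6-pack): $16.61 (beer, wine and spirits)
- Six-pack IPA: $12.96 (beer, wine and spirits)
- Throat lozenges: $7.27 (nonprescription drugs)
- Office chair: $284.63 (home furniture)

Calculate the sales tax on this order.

$20.30

Hard cider (6-pack) $16.61: beer, wine and spirits → 8.5% → $1.41
Six-pack IPA $12.96: beer, wine and spirits → 8.5% → $1.10
Throat lozenges $7.27: nonprescription drugs → 0% → $0.00
Office chair $284.63: home furniture → 6.25% → $17.79
Total tax = $1.41 + $1.10 + $17.79 = $20.30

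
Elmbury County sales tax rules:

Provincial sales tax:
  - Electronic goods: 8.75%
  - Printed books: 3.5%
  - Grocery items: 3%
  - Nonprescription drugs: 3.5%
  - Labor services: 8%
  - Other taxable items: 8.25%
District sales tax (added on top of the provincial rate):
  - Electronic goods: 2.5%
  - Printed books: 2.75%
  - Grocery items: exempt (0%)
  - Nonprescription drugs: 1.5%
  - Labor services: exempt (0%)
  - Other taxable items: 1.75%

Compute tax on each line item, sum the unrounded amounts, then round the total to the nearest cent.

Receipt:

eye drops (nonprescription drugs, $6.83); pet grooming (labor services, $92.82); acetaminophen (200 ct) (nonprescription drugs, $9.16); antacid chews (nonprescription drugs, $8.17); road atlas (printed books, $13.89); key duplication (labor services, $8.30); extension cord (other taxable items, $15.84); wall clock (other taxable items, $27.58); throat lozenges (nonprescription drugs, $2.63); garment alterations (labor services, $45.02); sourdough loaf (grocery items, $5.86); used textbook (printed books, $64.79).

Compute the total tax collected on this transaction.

$22.47

Eye drops $6.83: nonprescription drugs → 3.5% + 1.5% district = 5% → $0.3415
Pet grooming $92.82: labor services → 8% + 0% district = 8% → $7.4256
Acetaminophen (200 ct) $9.16: nonprescription drugs → 3.5% + 1.5% district = 5% → $0.458
Antacid chews $8.17: nonprescription drugs → 3.5% + 1.5% district = 5% → $0.4085
Road atlas $13.89: printed books → 3.5% + 2.75% district = 6.25% → $0.868125
Key duplication $8.30: labor services → 8% + 0% district = 8% → $0.664
Extension cord $15.84: other taxable items → 8.25% + 1.75% district = 10% → $1.584
Wall clock $27.58: other taxable items → 8.25% + 1.75% district = 10% → $2.758
Throat lozenges $2.63: nonprescription drugs → 3.5% + 1.5% district = 5% → $0.1315
Garment alterations $45.02: labor services → 8% + 0% district = 8% → $3.6016
Sourdough loaf $5.86: grocery items → 3% + 0% district = 3% → $0.1758
Used textbook $64.79: printed books → 3.5% + 2.75% district = 6.25% → $4.049375
Unrounded tax sum = $22.466 → $22.47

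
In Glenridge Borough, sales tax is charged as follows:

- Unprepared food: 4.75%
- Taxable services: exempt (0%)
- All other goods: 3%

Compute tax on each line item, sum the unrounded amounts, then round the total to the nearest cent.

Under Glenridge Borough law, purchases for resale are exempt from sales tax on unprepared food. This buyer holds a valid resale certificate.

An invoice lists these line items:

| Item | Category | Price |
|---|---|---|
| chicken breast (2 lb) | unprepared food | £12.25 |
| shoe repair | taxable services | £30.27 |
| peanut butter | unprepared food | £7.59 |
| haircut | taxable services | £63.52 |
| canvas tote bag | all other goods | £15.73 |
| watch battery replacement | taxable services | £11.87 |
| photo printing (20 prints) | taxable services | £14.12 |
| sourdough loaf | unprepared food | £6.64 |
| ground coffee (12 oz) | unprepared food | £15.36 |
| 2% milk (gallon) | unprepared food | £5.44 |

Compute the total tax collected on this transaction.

£0.47

Chicken breast (2 lb) £12.25: unprepared food, buyer-exempt → 0% → £0.00
Shoe repair £30.27: taxable services → 0% → £0.00
Peanut butter £7.59: unprepared food, buyer-exempt → 0% → £0.00
Haircut £63.52: taxable services → 0% → £0.00
Canvas tote bag £15.73: all other goods → 3% → £0.4719
Watch battery replacement £11.87: taxable services → 0% → £0.00
Photo printing (20 prints) £14.12: taxable services → 0% → £0.00
Sourdough loaf £6.64: unprepared food, buyer-exempt → 0% → £0.00
Ground coffee (12 oz) £15.36: unprepared food, buyer-exempt → 0% → £0.00
2% milk (gallon) £5.44: unprepared food, buyer-exempt → 0% → £0.00
Unrounded tax sum = £0.4719 → £0.47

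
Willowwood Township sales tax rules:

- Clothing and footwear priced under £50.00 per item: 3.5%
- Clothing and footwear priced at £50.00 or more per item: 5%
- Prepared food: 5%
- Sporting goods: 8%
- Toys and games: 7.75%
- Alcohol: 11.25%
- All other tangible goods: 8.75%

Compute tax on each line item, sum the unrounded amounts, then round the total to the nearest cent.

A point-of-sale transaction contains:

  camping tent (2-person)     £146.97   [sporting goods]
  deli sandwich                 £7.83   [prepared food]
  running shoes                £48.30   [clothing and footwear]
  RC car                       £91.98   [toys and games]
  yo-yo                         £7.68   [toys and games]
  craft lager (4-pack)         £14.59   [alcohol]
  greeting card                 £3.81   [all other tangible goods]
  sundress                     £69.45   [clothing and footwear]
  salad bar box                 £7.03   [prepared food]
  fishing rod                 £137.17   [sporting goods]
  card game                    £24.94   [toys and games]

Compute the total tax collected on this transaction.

Camping tent (2-person) £146.97: sporting goods → 8% → £11.7576
Deli sandwich £7.83: prepared food → 5% → £0.3915
Running shoes £48.30: clothing and footwear, under £50.00 → 3.5% → £1.6905
RC car £91.98: toys and games → 7.75% → £7.12845
Yo-yo £7.68: toys and games → 7.75% → £0.5952
Craft lager (4-pack) £14.59: alcohol → 11.25% → £1.641375
Greeting card £3.81: all other tangible goods → 8.75% → £0.333375
Sundress £69.45: clothing and footwear, £50.00 or more → 5% → £3.4725
Salad bar box £7.03: prepared food → 5% → £0.3515
Fishing rod £137.17: sporting goods → 8% → £10.9736
Card game £24.94: toys and games → 7.75% → £1.93285
Unrounded tax sum = £40.26845 → £40.27

£40.27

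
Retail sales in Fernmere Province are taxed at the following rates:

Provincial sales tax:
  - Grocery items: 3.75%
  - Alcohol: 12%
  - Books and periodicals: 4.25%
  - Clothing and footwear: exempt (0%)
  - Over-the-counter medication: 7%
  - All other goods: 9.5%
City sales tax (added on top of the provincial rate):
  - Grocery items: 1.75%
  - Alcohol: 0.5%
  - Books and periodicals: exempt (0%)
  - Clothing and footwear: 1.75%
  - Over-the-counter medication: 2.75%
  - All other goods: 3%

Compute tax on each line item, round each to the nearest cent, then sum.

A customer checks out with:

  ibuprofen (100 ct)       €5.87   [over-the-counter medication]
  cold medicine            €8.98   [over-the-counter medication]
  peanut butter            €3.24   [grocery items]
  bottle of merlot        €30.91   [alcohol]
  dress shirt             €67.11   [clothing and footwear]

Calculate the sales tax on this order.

Ibuprofen (100 ct) €5.87: over-the-counter medication → 7% + 2.75% city = 9.75% → €0.57
Cold medicine €8.98: over-the-counter medication → 7% + 2.75% city = 9.75% → €0.88
Peanut butter €3.24: grocery items → 3.75% + 1.75% city = 5.5% → €0.18
Bottle of merlot €30.91: alcohol → 12% + 0.5% city = 12.5% → €3.86
Dress shirt €67.11: clothing and footwear → 0% + 1.75% city = 1.75% → €1.17
Total tax = €0.57 + €0.88 + €0.18 + €3.86 + €1.17 = €6.66

€6.66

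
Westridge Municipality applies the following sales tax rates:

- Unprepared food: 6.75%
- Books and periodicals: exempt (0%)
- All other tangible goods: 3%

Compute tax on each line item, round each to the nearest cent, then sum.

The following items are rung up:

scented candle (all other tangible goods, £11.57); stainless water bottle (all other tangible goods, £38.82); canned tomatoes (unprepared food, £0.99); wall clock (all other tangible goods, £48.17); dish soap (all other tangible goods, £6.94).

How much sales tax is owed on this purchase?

Scented candle £11.57: all other tangible goods → 3% → £0.35
Stainless water bottle £38.82: all other tangible goods → 3% → £1.16
Canned tomatoes £0.99: unprepared food → 6.75% → £0.07
Wall clock £48.17: all other tangible goods → 3% → £1.45
Dish soap £6.94: all other tangible goods → 3% → £0.21
Total tax = £0.35 + £1.16 + £0.07 + £1.45 + £0.21 = £3.24

£3.24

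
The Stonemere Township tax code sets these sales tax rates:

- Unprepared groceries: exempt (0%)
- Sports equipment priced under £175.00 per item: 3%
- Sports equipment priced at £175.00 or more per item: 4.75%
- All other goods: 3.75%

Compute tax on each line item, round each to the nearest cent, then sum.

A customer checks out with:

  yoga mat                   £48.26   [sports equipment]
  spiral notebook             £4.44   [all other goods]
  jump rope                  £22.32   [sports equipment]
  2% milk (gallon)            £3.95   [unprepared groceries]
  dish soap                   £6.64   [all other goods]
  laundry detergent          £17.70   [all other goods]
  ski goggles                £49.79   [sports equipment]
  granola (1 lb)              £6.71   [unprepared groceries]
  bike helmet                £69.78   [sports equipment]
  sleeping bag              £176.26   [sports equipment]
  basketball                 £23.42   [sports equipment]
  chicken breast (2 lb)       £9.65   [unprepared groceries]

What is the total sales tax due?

Yoga mat £48.26: sports equipment, under £175.00 → 3% → £1.45
Spiral notebook £4.44: all other goods → 3.75% → £0.17
Jump rope £22.32: sports equipment, under £175.00 → 3% → £0.67
2% milk (gallon) £3.95: unprepared groceries → 0% → £0.00
Dish soap £6.64: all other goods → 3.75% → £0.25
Laundry detergent £17.70: all other goods → 3.75% → £0.66
Ski goggles £49.79: sports equipment, under £175.00 → 3% → £1.49
Granola (1 lb) £6.71: unprepared groceries → 0% → £0.00
Bike helmet £69.78: sports equipment, under £175.00 → 3% → £2.09
Sleeping bag £176.26: sports equipment, £175.00 or more → 4.75% → £8.37
Basketball £23.42: sports equipment, under £175.00 → 3% → £0.70
Chicken breast (2 lb) £9.65: unprepared groceries → 0% → £0.00
Total tax = £1.45 + £0.17 + £0.67 + £0.25 + £0.66 + £1.49 + £2.09 + £8.37 + £0.70 = £15.85

£15.85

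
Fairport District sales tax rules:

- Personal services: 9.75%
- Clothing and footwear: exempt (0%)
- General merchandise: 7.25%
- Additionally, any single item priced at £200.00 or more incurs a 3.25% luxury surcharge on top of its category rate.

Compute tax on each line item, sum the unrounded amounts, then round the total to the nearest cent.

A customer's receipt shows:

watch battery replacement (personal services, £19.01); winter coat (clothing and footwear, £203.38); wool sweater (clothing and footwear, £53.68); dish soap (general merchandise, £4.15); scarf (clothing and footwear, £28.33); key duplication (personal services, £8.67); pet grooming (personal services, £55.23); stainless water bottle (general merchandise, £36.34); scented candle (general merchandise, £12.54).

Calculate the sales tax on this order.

£18.54

Watch battery replacement £19.01: personal services → 9.75% → £1.853475
Winter coat £203.38: clothing and footwear → 0% + 3.25% surcharge = 3.25% → £6.60985
Wool sweater £53.68: clothing and footwear → 0% → £0.00
Dish soap £4.15: general merchandise → 7.25% → £0.300875
Scarf £28.33: clothing and footwear → 0% → £0.00
Key duplication £8.67: personal services → 9.75% → £0.845325
Pet grooming £55.23: personal services → 9.75% → £5.384925
Stainless water bottle £36.34: general merchandise → 7.25% → £2.63465
Scented candle £12.54: general merchandise → 7.25% → £0.90915
Unrounded tax sum = £18.53825 → £18.54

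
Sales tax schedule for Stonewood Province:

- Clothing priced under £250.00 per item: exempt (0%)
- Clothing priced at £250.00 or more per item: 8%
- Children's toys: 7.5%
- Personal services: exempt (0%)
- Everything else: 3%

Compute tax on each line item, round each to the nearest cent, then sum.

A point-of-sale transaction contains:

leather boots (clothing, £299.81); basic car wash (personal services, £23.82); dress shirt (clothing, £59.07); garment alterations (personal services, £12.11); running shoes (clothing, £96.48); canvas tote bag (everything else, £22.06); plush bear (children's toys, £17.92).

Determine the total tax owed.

£25.98

Leather boots £299.81: clothing, £250.00 or more → 8% → £23.98
Basic car wash £23.82: personal services → 0% → £0.00
Dress shirt £59.07: clothing, under £250.00 → 0% → £0.00
Garment alterations £12.11: personal services → 0% → £0.00
Running shoes £96.48: clothing, under £250.00 → 0% → £0.00
Canvas tote bag £22.06: everything else → 3% → £0.66
Plush bear £17.92: children's toys → 7.5% → £1.34
Total tax = £23.98 + £0.66 + £1.34 = £25.98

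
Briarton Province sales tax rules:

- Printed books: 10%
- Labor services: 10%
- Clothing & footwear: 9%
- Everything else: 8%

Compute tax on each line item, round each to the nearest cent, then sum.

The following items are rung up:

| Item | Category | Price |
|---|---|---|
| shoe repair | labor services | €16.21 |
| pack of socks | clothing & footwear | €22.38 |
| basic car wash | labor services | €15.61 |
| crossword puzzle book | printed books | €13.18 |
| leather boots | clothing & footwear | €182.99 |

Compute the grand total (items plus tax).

€273.35

Shoe repair €16.21: labor services → 10% → €1.62
Pack of socks €22.38: clothing & footwear → 9% → €2.01
Basic car wash €15.61: labor services → 10% → €1.56
Crossword puzzle book €13.18: printed books → 10% → €1.32
Leather boots €182.99: clothing & footwear → 9% → €16.47
Subtotal = €250.37; tax = €22.98; total due = €273.35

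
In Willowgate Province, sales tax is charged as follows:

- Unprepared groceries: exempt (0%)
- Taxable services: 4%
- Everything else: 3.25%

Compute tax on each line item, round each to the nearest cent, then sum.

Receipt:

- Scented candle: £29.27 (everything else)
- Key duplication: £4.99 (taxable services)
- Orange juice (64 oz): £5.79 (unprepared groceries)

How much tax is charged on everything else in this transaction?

Scented candle £29.27: everything else → 3.25% → £0.95
Tax on everything else = £0.95

£0.95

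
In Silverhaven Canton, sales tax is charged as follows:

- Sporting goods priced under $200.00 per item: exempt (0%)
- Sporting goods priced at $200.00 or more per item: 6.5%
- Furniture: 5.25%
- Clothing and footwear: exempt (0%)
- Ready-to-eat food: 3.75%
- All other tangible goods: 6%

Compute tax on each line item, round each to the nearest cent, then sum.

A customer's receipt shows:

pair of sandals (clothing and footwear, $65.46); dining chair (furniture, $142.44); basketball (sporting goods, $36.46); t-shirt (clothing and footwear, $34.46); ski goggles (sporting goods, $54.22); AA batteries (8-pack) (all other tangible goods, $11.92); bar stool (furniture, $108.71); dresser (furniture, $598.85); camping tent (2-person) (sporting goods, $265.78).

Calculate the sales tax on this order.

$62.63

Pair of sandals $65.46: clothing and footwear → 0% → $0.00
Dining chair $142.44: furniture → 5.25% → $7.48
Basketball $36.46: sporting goods, under $200.00 → 0% → $0.00
T-shirt $34.46: clothing and footwear → 0% → $0.00
Ski goggles $54.22: sporting goods, under $200.00 → 0% → $0.00
AA batteries (8-pack) $11.92: all other tangible goods → 6% → $0.72
Bar stool $108.71: furniture → 5.25% → $5.71
Dresser $598.85: furniture → 5.25% → $31.44
Camping tent (2-person) $265.78: sporting goods, $200.00 or more → 6.5% → $17.28
Total tax = $7.48 + $0.72 + $5.71 + $31.44 + $17.28 = $62.63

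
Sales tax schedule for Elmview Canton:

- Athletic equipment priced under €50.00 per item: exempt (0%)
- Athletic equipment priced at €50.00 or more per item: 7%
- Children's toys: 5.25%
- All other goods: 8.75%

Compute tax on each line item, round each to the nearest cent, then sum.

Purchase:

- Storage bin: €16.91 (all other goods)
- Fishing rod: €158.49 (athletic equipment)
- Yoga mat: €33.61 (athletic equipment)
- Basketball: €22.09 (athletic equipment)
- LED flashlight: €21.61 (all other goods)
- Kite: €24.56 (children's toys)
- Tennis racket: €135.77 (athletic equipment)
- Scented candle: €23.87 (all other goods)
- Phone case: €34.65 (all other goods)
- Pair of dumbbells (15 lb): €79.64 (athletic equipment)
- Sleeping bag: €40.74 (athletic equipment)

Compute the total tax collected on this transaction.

€35.94

Storage bin €16.91: all other goods → 8.75% → €1.48
Fishing rod €158.49: athletic equipment, €50.00 or more → 7% → €11.09
Yoga mat €33.61: athletic equipment, under €50.00 → 0% → €0.00
Basketball €22.09: athletic equipment, under €50.00 → 0% → €0.00
LED flashlight €21.61: all other goods → 8.75% → €1.89
Kite €24.56: children's toys → 5.25% → €1.29
Tennis racket €135.77: athletic equipment, €50.00 or more → 7% → €9.50
Scented candle €23.87: all other goods → 8.75% → €2.09
Phone case €34.65: all other goods → 8.75% → €3.03
Pair of dumbbells (15 lb) €79.64: athletic equipment, €50.00 or more → 7% → €5.57
Sleeping bag €40.74: athletic equipment, under €50.00 → 0% → €0.00
Total tax = €1.48 + €11.09 + €1.89 + €1.29 + €9.50 + €2.09 + €3.03 + €5.57 = €35.94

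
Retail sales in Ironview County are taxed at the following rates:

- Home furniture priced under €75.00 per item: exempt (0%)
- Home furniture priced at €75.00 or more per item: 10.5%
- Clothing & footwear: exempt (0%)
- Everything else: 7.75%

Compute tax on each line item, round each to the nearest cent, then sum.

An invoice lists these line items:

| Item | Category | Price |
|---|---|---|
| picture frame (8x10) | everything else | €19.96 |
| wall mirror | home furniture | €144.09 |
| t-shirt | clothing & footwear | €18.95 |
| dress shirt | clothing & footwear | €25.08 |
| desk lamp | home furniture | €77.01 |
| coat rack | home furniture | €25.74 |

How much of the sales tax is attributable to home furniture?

€23.22

Wall mirror €144.09: home furniture, €75.00 or more → 10.5% → €15.13
Desk lamp €77.01: home furniture, €75.00 or more → 10.5% → €8.09
Coat rack €25.74: home furniture, under €75.00 → 0% → €0.00
Tax on home furniture = €15.13 + €8.09 + €0.00 = €23.22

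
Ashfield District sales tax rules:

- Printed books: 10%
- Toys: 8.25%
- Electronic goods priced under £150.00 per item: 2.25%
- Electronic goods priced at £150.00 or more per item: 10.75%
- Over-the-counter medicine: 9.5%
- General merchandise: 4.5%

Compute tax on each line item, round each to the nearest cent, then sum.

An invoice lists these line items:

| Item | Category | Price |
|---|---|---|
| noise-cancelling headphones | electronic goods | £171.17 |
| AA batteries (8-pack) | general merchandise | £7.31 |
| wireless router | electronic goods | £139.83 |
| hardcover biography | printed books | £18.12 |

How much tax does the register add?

Noise-cancelling headphones £171.17: electronic goods, £150.00 or more → 10.75% → £18.40
AA batteries (8-pack) £7.31: general merchandise → 4.5% → £0.33
Wireless router £139.83: electronic goods, under £150.00 → 2.25% → £3.15
Hardcover biography £18.12: printed books → 10% → £1.81
Total tax = £18.40 + £0.33 + £3.15 + £1.81 = £23.69

£23.69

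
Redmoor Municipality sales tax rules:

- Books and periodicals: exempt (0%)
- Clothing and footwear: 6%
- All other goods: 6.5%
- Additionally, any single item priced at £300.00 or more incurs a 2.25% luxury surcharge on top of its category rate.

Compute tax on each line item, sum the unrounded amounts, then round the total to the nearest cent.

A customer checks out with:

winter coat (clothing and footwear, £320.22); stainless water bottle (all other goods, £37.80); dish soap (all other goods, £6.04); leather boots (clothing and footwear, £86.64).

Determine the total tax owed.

£34.47

Winter coat £320.22: clothing and footwear → 6% + 2.25% surcharge = 8.25% → £26.41815
Stainless water bottle £37.80: all other goods → 6.5% → £2.457
Dish soap £6.04: all other goods → 6.5% → £0.3926
Leather boots £86.64: clothing and footwear → 6% → £5.1984
Unrounded tax sum = £34.46615 → £34.47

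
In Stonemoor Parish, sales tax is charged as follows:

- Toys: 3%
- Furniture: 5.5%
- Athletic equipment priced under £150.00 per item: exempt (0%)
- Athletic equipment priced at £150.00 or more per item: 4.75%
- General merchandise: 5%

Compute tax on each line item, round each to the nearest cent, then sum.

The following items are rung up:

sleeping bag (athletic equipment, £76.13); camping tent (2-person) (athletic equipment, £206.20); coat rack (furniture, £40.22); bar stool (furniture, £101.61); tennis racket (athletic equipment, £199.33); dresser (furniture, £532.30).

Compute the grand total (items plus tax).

£1212.13

Sleeping bag £76.13: athletic equipment, under £150.00 → 0% → £0.00
Camping tent (2-person) £206.20: athletic equipment, £150.00 or more → 4.75% → £9.79
Coat rack £40.22: furniture → 5.5% → £2.21
Bar stool £101.61: furniture → 5.5% → £5.59
Tennis racket £199.33: athletic equipment, £150.00 or more → 4.75% → £9.47
Dresser £532.30: furniture → 5.5% → £29.28
Subtotal = £1155.79; tax = £56.34; total due = £1212.13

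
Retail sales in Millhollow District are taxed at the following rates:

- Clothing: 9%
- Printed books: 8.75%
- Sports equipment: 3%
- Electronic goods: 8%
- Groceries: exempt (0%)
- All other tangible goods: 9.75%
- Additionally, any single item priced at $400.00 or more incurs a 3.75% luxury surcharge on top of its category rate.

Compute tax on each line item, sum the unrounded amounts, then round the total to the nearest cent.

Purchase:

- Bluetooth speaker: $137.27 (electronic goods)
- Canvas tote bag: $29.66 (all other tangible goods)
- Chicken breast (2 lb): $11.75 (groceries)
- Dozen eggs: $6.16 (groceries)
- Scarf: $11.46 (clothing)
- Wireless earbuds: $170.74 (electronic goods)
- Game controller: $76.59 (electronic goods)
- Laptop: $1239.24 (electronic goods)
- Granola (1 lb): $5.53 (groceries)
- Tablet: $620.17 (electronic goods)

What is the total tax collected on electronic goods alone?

$249.25

Bluetooth speaker $137.27: electronic goods → 8% → $10.9816
Wireless earbuds $170.74: electronic goods → 8% → $13.6592
Game controller $76.59: electronic goods → 8% → $6.1272
Laptop $1239.24: electronic goods → 8% + 3.75% surcharge = 11.75% → $145.6107
Tablet $620.17: electronic goods → 8% + 3.75% surcharge = 11.75% → $72.869975
Tax on electronic goods: unrounded sum = $249.248675 → $249.25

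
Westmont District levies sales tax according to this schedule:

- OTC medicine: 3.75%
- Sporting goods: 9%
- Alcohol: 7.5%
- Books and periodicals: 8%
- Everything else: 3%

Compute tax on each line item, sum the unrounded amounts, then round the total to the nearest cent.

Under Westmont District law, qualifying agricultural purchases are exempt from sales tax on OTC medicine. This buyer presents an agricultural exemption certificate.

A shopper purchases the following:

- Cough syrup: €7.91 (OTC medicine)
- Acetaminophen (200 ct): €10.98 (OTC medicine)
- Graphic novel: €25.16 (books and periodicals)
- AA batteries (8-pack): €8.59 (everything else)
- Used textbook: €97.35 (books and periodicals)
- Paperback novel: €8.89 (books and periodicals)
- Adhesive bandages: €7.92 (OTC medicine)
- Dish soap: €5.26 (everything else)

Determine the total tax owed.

Cough syrup €7.91: OTC medicine, buyer-exempt → 0% → €0.00
Acetaminophen (200 ct) €10.98: OTC medicine, buyer-exempt → 0% → €0.00
Graphic novel €25.16: books and periodicals → 8% → €2.0128
AA batteries (8-pack) €8.59: everything else → 3% → €0.2577
Used textbook €97.35: books and periodicals → 8% → €7.788
Paperback novel €8.89: books and periodicals → 8% → €0.7112
Adhesive bandages €7.92: OTC medicine, buyer-exempt → 0% → €0.00
Dish soap €5.26: everything else → 3% → €0.1578
Unrounded tax sum = €10.9275 → €10.93

€10.93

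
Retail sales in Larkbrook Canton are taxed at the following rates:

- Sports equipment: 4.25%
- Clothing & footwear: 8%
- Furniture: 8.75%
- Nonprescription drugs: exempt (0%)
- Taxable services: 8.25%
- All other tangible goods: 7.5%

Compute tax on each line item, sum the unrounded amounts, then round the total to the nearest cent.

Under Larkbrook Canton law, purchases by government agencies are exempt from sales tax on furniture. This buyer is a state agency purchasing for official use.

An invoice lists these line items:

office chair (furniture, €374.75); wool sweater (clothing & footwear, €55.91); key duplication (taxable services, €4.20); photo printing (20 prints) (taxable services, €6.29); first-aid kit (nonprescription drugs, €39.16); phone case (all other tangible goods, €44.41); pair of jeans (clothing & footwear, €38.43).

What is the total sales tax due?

€11.74

Office chair €374.75: furniture, buyer-exempt → 0% → €0.00
Wool sweater €55.91: clothing & footwear → 8% → €4.4728
Key duplication €4.20: taxable services → 8.25% → €0.3465
Photo printing (20 prints) €6.29: taxable services → 8.25% → €0.518925
First-aid kit €39.16: nonprescription drugs → 0% → €0.00
Phone case €44.41: all other tangible goods → 7.5% → €3.33075
Pair of jeans €38.43: clothing & footwear → 8% → €3.0744
Unrounded tax sum = €11.743375 → €11.74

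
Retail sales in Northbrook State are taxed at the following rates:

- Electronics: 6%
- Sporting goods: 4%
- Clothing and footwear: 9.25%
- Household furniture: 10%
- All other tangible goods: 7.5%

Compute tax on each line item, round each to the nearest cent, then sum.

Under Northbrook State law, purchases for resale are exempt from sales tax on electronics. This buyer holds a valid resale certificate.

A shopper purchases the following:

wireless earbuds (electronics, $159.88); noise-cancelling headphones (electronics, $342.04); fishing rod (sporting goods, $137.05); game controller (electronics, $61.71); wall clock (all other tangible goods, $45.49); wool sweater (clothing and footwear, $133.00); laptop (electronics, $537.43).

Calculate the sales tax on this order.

Wireless earbuds $159.88: electronics, buyer-exempt → 0% → $0.00
Noise-cancelling headphones $342.04: electronics, buyer-exempt → 0% → $0.00
Fishing rod $137.05: sporting goods → 4% → $5.48
Game controller $61.71: electronics, buyer-exempt → 0% → $0.00
Wall clock $45.49: all other tangible goods → 7.5% → $3.41
Wool sweater $133.00: clothing and footwear → 9.25% → $12.30
Laptop $537.43: electronics, buyer-exempt → 0% → $0.00
Total tax = $5.48 + $3.41 + $12.30 = $21.19

$21.19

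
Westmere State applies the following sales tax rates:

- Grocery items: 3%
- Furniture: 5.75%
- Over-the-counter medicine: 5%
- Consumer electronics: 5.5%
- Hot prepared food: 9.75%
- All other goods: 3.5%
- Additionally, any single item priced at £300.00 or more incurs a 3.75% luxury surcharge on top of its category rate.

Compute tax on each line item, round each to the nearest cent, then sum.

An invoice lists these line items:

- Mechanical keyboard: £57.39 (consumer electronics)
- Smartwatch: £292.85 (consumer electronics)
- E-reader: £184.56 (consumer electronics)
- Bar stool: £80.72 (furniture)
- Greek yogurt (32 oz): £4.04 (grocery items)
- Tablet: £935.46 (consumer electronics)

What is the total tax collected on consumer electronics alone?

Mechanical keyboard £57.39: consumer electronics → 5.5% → £3.16
Smartwatch £292.85: consumer electronics → 5.5% → £16.11
E-reader £184.56: consumer electronics → 5.5% → £10.15
Tablet £935.46: consumer electronics → 5.5% + 3.75% surcharge = 9.25% → £86.53
Tax on consumer electronics = £3.16 + £16.11 + £10.15 + £86.53 = £115.95

£115.95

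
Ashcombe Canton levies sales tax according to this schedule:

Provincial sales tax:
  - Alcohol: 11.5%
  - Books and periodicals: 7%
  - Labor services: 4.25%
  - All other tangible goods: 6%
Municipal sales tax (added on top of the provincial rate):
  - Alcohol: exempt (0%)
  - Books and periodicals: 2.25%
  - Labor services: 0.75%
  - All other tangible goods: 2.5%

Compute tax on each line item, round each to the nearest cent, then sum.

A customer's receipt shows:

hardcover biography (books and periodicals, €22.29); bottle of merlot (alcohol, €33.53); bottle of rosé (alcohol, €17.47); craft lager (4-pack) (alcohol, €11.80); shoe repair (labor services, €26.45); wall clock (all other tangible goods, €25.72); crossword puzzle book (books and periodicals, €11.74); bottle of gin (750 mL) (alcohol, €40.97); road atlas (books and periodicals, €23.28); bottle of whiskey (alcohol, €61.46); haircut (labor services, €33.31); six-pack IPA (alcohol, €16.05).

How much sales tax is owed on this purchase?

€31.34

Hardcover biography €22.29: books and periodicals → 7% + 2.25% municipal = 9.25% → €2.06
Bottle of merlot €33.53: alcohol → 11.5% + 0% municipal = 11.5% → €3.86
Bottle of rosé €17.47: alcohol → 11.5% + 0% municipal = 11.5% → €2.01
Craft lager (4-pack) €11.80: alcohol → 11.5% + 0% municipal = 11.5% → €1.36
Shoe repair €26.45: labor services → 4.25% + 0.75% municipal = 5% → €1.32
Wall clock €25.72: all other tangible goods → 6% + 2.5% municipal = 8.5% → €2.19
Crossword puzzle book €11.74: books and periodicals → 7% + 2.25% municipal = 9.25% → €1.09
Bottle of gin (750 mL) €40.97: alcohol → 11.5% + 0% municipal = 11.5% → €4.71
Road atlas €23.28: books and periodicals → 7% + 2.25% municipal = 9.25% → €2.15
Bottle of whiskey €61.46: alcohol → 11.5% + 0% municipal = 11.5% → €7.07
Haircut €33.31: labor services → 4.25% + 0.75% municipal = 5% → €1.67
Six-pack IPA €16.05: alcohol → 11.5% + 0% municipal = 11.5% → €1.85
Total tax = €2.06 + €3.86 + €2.01 + €1.36 + €1.32 + €2.19 + €1.09 + €4.71 + €2.15 + €7.07 + €1.67 + €1.85 = €31.34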